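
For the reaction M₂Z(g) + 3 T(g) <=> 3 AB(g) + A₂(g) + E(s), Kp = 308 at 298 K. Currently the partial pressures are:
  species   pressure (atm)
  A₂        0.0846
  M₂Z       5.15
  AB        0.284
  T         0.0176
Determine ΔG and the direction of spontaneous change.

ΔG = -3.71 kJ/mol; the forward reaction is spontaneous

(E is a pure solid — omitted from Qp.)
Qp = P(AB)³·P(A₂) / (P(M₂Z)·P(T)³) = (0.284)³·(0.0846) / ((5.15)·(0.0176)³) = 69.0
ΔG = RT ln(Qp/Kp) = (8.314 J mol⁻¹ K⁻¹)(298 K) × ln(69.0/308)
   = (2.478 kJ/mol)(-1.496) = -3.71 kJ/mol
ΔG < 0, so the forward reaction is spontaneous (proceeds forward).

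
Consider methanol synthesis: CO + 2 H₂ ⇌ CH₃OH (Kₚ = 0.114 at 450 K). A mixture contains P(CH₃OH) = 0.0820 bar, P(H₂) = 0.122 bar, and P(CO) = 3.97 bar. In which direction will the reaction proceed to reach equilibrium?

Qₚ = P(CH₃OH) / (P(CO)·P(H₂)²) = (0.0820) / ((3.97)·(0.122)²) = 1.39
Qₚ = 1.39 > Kₚ = 0.114, so the reverse reaction proceeds.

toward reactants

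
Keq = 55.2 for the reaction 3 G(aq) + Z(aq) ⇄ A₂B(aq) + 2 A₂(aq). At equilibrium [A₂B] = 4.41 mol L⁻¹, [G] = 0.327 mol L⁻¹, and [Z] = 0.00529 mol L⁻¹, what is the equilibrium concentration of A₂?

[A₂] = 0.0481 mol L⁻¹

At equilibrium, Keq = [A₂B]·[A₂]² / ([G]³·[Z]) = 55.2.
(4.41)·([A₂])² / ((0.327)³·(0.00529)) = 55.2
[A₂]² = 0.00232 ⇒ [A₂] = 0.0481 mol L⁻¹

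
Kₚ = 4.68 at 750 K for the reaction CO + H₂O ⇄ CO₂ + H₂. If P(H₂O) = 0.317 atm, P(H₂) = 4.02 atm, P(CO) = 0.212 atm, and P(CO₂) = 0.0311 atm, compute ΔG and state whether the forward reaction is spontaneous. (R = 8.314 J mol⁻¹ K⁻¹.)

ΔG = -5.75 kJ/mol; the forward reaction is spontaneous

Qₚ = P(CO₂)·P(H₂) / (P(CO)·P(H₂O)) = (0.0311)·(4.02) / ((0.212)·(0.317)) = 1.86
ΔG = RT ln(Qₚ/Kₚ) = (8.314 J mol⁻¹ K⁻¹)(750 K) × ln(1.86/4.68)
   = (6.236 kJ/mol)(-0.9227) = -5.75 kJ/mol
ΔG < 0, so the forward reaction is spontaneous (proceeds forward).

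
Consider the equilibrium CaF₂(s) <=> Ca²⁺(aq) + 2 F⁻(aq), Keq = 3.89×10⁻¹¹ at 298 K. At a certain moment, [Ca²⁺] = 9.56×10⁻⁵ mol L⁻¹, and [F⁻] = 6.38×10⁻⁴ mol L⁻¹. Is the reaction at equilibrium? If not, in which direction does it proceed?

(CaF₂ is a pure solid — omitted from Q.)
Q = [Ca²⁺]·[F⁻]² = (9.56×10⁻⁵)·(6.38×10⁻⁴)² = 3.89×10⁻¹¹
Q = 3.89×10⁻¹¹ = Keq, so the system is already at equilibrium.

neither direction; the system is at equilibrium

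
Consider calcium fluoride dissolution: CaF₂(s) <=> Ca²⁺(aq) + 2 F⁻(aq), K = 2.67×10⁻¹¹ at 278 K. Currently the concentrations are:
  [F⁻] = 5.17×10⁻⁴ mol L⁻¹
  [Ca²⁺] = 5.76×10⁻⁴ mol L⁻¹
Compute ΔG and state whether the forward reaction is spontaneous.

(CaF₂ is a pure solid — omitted from Q.)
Q = [Ca²⁺]·[F⁻]² = (5.76×10⁻⁴)·(5.17×10⁻⁴)² = 1.54×10⁻¹⁰
ΔG = RT ln(Q/K) = (8.314 J mol⁻¹ K⁻¹)(278 K) × ln(1.54×10⁻¹⁰/2.67×10⁻¹¹)
   = (2.311 kJ/mol)(1.752) = 4.05 kJ/mol
ΔG > 0, so the forward reaction is non-spontaneous (proceeds in reverse).

ΔG = 4.05 kJ/mol; the forward reaction is non-spontaneous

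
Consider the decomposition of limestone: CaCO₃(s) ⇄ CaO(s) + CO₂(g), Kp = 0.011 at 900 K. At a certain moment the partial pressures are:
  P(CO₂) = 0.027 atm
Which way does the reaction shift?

(CaCO₃, CaO are pure solids — omitted from Qp.)
Qp = P(CO₂) = 0.027
Qp = 0.027 > Kp = 0.011, so the reverse reaction proceeds.

to the left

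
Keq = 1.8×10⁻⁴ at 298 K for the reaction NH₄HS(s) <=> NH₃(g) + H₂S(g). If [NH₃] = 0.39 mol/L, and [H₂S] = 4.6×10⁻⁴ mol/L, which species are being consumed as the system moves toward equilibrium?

(NH₄HS is a pure solid — omitted from Q.)
Q = [NH₃]·[H₂S] = (0.39)·(4.6×10⁻⁴) = 1.8×10⁻⁴
Q = 1.8×10⁻⁴ = Keq; the system is at equilibrium.

none (at equilibrium)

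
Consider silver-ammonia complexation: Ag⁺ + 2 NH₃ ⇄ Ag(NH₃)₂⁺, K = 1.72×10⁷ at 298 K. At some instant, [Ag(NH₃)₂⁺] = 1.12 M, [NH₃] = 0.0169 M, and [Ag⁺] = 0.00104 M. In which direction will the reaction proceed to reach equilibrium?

in the forward direction

Q = [Ag(NH₃)₂⁺] / ([Ag⁺]·[NH₃]²) = (1.12) / ((0.00104)·(0.0169)²) = 3.77×10⁶
Q = 3.77×10⁶ < K = 1.72×10⁷, so the forward reaction proceeds.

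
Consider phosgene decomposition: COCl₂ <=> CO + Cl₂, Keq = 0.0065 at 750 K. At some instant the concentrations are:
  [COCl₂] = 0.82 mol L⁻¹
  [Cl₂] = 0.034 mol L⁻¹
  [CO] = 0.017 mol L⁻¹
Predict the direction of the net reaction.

Q = [CO]·[Cl₂] / [COCl₂] = (0.017)·(0.034) / (0.82) = 7.0e-4
Q = 7.0e-4 < Keq = 0.0065, so the forward reaction proceeds.

to the right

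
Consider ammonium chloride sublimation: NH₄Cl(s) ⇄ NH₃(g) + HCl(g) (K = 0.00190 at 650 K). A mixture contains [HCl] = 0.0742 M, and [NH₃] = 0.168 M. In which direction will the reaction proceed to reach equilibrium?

(NH₄Cl is a pure solid — omitted from Q.)
Q = [NH₃]·[HCl] = (0.168)·(0.0742) = 0.0125
Q = 0.0125 > K = 0.00190, so the reverse reaction proceeds.

in the reverse direction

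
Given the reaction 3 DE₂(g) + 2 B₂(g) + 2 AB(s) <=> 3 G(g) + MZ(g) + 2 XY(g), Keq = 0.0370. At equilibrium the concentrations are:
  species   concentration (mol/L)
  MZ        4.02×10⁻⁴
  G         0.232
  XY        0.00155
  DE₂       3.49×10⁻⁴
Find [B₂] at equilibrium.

(AB is a pure solid — omitted from Keq.)
At equilibrium, Keq = [G]³·[MZ]·[XY]² / ([DE₂]³·[B₂]²) = 0.0370.
(0.232)³·(4.02×10⁻⁴)·(0.00155)² / ((3.49×10⁻⁴)³·([B₂])²) = 0.0370
[B₂]² = 7.67 ⇒ [B₂] = 2.77 mol/L

[B₂] = 2.77 mol/L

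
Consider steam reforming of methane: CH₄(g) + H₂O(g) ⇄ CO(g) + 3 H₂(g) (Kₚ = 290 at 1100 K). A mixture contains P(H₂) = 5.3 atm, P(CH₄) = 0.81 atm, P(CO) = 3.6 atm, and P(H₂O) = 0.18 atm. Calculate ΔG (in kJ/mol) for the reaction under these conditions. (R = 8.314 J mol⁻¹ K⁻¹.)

Qₚ = P(CO)·P(H₂)³ / (P(CH₄)·P(H₂O)) = (3.6)·(5.3)³ / ((0.81)·(0.18)) = 3680
ΔG = RT ln(Qₚ/Kₚ) = (8.314 J mol⁻¹ K⁻¹)(1100 K) × ln(3680/290)
   = (9.145 kJ/mol)(2.541) = 23.2 kJ/mol
ΔG > 0, so the forward reaction is non-spontaneous (proceeds in reverse).

ΔG = 23.2 kJ/mol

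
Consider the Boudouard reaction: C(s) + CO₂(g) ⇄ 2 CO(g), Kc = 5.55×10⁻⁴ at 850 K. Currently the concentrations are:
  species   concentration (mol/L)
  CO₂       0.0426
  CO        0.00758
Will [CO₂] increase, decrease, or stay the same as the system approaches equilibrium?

increase

(C is a pure solid — omitted from Qc.)
Qc = [CO]² / [CO₂] = (0.00758)² / (0.0426) = 0.00135
Qc = 0.00135 > Kc = 5.55×10⁻⁴: net reverse reaction.
CO₂ is a reactant, so it increases.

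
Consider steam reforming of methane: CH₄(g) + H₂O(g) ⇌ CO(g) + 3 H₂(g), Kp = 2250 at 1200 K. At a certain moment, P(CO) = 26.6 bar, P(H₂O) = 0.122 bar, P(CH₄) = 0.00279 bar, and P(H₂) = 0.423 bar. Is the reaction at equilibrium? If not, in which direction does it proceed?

toward reactants

Qp = P(CO)·P(H₂)³ / (P(CH₄)·P(H₂O)) = (26.6)·(0.423)³ / ((0.00279)·(0.122)) = 5910
Qp = 5910 > Kp = 2250, so the reverse reaction proceeds.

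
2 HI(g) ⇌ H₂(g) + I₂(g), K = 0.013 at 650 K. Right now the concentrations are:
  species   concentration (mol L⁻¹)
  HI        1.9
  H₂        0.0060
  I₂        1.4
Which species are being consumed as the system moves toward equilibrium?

HI (reactants)

Q = [H₂]·[I₂] / [HI]² = (0.0060)·(1.4) / (1.9)² = 0.0023
Q = 0.0023 < K = 0.013: net forward reaction.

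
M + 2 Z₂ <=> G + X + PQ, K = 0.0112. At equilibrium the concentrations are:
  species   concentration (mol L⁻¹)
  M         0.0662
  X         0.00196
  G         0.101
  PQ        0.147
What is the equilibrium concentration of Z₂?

[Z₂] = 0.198 mol L⁻¹

At equilibrium, K = [G]·[X]·[PQ] / ([M]·[Z₂]²) = 0.0112.
(0.101)·(0.00196)·(0.147) / ((0.0662)·([Z₂])²) = 0.0112
[Z₂]² = 0.0392 ⇒ [Z₂] = 0.198 mol L⁻¹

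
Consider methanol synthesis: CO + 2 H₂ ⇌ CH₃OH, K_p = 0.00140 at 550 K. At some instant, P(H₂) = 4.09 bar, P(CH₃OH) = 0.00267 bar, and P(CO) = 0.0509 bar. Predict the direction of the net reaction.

Q_p = P(CH₃OH) / (P(CO)·P(H₂)²) = (0.00267) / ((0.0509)·(4.09)²) = 0.00314
Q_p = 0.00314 > K_p = 0.00140, so the reverse reaction proceeds.

to the left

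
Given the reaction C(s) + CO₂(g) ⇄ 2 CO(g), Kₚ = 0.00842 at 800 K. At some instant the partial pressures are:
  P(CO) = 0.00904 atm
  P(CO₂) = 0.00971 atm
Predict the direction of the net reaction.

(C is a pure solid — omitted from Qₚ.)
Qₚ = P(CO)² / P(CO₂) = (0.00904)² / (0.00971) = 0.00842
Qₚ = 0.00842 = Kₚ, so the system is already at equilibrium.

no net change (already at equilibrium)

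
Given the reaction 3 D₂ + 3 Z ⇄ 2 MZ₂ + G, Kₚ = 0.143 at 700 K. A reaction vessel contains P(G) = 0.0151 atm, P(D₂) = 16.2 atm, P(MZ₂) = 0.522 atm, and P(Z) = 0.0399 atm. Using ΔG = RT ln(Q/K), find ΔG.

Qₚ = P(MZ₂)²·P(G) / (P(D₂)³·P(Z)³) = (0.522)²·(0.0151) / ((16.2)³·(0.0399)³) = 0.0152
ΔG = RT ln(Qₚ/Kₚ) = (8.314 J mol⁻¹ K⁻¹)(700 K) × ln(0.0152/0.143)
   = (5.820 kJ/mol)(-2.242) = -13.0 kJ/mol
ΔG < 0, so the forward reaction is spontaneous (proceeds forward).

ΔG = -13.0 kJ/mol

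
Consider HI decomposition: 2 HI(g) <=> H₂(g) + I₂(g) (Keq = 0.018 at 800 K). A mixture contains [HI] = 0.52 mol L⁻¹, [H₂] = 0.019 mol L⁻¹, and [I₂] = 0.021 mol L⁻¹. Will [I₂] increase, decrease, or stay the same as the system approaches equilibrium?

increase

Q = [H₂]·[I₂] / [HI]² = (0.019)·(0.021) / (0.52)² = 0.0015
Q = 0.0015 < Keq = 0.018: net forward reaction.
I₂ is a product, so it increases.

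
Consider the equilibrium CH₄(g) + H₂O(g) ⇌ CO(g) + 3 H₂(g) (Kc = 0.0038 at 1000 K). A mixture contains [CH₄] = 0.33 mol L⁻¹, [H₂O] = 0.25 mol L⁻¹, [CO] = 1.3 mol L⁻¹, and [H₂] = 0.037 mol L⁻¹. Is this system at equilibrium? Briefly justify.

Qc = [CO]·[H₂]³ / ([CH₄]·[H₂O]) = (1.3)·(0.037)³ / ((0.33)·(0.25)) = 8.0×10⁻⁴
Qc = 8.0×10⁻⁴ < Kc = 0.0038: net forward reaction.

no; Q < K, reaction proceeds forward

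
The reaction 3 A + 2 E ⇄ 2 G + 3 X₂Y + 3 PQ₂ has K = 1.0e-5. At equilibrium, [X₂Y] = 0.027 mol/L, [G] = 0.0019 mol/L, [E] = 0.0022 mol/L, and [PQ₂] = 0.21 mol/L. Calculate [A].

At equilibrium, K = [G]²·[X₂Y]³·[PQ₂]³ / ([A]³·[E]²) = 1.0e-5.
(0.0019)²·(0.027)³·(0.21)³ / (([A])³·(0.0022)²) = 1.0e-5
[A]³ = 0.0136 ⇒ [A] = 0.24 mol/L

[A] = 0.24 mol/L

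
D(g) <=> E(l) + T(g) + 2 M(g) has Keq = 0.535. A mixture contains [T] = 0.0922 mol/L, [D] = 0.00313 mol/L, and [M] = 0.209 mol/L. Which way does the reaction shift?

in the reverse direction

(E is a pure liquid — omitted from Q.)
Q = [T]·[M]² / [D] = (0.0922)·(0.209)² / (0.00313) = 1.29
Q = 1.29 > Keq = 0.535, so the reverse reaction proceeds.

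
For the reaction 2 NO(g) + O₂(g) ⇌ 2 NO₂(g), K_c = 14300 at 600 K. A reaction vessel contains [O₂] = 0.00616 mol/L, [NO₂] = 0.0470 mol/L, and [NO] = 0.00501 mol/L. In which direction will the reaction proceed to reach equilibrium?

Q_c = [NO₂]² / ([NO]²·[O₂]) = (0.0470)² / ((0.00501)²·(0.00616)) = 14300
Q_c = 14300 = K_c, so the system is already at equilibrium.

no net change (already at equilibrium)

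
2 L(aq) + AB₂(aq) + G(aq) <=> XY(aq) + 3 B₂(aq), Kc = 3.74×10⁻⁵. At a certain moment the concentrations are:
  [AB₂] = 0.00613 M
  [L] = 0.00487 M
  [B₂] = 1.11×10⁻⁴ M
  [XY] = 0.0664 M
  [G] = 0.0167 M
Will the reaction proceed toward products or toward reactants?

neither direction; the system is at equilibrium

Qc = [XY]·[B₂]³ / ([L]²·[AB₂]·[G]) = (0.0664)·(1.11×10⁻⁴)³ / ((0.00487)²·(0.00613)·(0.0167)) = 3.74×10⁻⁵
Qc = 3.74×10⁻⁵ = Kc, so the system is already at equilibrium.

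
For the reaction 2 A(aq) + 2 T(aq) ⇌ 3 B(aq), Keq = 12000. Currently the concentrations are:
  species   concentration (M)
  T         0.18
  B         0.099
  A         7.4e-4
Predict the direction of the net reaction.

Q = [B]³ / ([A]²·[T]²) = (0.099)³ / ((7.4e-4)²·(0.18)²) = 55000
Q = 55000 > Keq = 12000, so the reverse reaction proceeds.

to the left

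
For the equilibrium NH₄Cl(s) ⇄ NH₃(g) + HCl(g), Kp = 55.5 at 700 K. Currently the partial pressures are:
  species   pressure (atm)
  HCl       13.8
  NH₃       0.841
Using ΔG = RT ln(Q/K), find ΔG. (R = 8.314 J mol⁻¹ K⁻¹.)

ΔG = -9.11 kJ/mol

(NH₄Cl is a pure solid — omitted from Qp.)
Qp = P(NH₃)·P(HCl) = (0.841)·(13.8) = 11.6
ΔG = RT ln(Qp/Kp) = (8.314 J mol⁻¹ K⁻¹)(700 K) × ln(11.6/55.5)
   = (5.820 kJ/mol)(-1.565) = -9.11 kJ/mol
ΔG < 0, so the forward reaction is spontaneous (proceeds forward).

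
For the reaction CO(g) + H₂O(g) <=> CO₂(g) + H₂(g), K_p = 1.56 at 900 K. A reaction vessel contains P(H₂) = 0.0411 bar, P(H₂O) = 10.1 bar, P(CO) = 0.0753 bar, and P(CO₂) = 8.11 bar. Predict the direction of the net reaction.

forward (toward products)

Q_p = P(CO₂)·P(H₂) / (P(CO)·P(H₂O)) = (8.11)·(0.0411) / ((0.0753)·(10.1)) = 0.438
Q_p = 0.438 < K_p = 1.56, so the forward reaction proceeds.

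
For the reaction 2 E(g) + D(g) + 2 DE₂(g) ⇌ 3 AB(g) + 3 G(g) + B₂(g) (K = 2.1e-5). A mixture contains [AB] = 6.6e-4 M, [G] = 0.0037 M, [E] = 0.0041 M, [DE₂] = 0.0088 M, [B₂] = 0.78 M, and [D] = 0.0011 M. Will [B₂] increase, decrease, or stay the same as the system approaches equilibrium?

increase

Q = [AB]³·[G]³·[B₂] / ([E]²·[D]·[DE₂]²) = (6.6e-4)³·(0.0037)³·(0.78) / ((0.0041)²·(0.0011)·(0.0088)²) = 7.9e-6
Q = 7.9e-6 < K = 2.1e-5: net forward reaction.
B₂ is a product, so it increases.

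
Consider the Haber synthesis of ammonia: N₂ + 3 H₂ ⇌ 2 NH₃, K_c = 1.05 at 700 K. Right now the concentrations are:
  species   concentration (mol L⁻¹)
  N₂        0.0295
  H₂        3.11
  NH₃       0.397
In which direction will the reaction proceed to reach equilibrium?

Q_c = [NH₃]² / ([N₂]·[H₂]³) = (0.397)² / ((0.0295)·(3.11)³) = 0.178
Q_c = 0.178 < K_c = 1.05, so the forward reaction proceeds.

forward (toward products)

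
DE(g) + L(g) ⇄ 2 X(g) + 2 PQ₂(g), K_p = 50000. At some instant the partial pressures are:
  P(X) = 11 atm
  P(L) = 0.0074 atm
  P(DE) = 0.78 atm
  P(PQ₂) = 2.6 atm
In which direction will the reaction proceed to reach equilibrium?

Q_p = P(X)²·P(PQ₂)² / (P(DE)·P(L)) = (11)²·(2.6)² / ((0.78)·(0.0074)) = 1.4×10⁵
Q_p = 1.4×10⁵ > K_p = 50000, so the reverse reaction proceeds.

to the left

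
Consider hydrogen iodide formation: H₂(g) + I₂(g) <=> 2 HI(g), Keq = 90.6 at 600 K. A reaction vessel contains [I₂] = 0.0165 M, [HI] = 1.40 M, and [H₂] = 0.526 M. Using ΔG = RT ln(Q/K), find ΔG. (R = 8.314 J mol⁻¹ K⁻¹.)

Q = [HI]² / ([H₂]·[I₂]) = (1.40)² / ((0.526)·(0.0165)) = 226
ΔG = RT ln(Q/Keq) = (8.314 J mol⁻¹ K⁻¹)(600 K) × ln(226/90.6)
   = (4.988 kJ/mol)(0.9141) = 4.56 kJ/mol
ΔG > 0, so the forward reaction is non-spontaneous (proceeds in reverse).

ΔG = 4.56 kJ/mol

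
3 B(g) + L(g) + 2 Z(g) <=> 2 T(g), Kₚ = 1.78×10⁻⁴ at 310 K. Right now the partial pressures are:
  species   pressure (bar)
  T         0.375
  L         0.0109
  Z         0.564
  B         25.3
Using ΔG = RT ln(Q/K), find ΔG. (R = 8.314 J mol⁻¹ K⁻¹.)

ΔG = 6.81 kJ/mol

Qₚ = P(T)² / (P(B)³·P(L)·P(Z)²) = (0.375)² / ((25.3)³·(0.0109)·(0.564)²) = 0.00250
ΔG = RT ln(Qₚ/Kₚ) = (8.314 J mol⁻¹ K⁻¹)(310 K) × ln(0.00250/1.78×10⁻⁴)
   = (2.577 kJ/mol)(2.642) = 6.81 kJ/mol
ΔG > 0, so the forward reaction is non-spontaneous (proceeds in reverse).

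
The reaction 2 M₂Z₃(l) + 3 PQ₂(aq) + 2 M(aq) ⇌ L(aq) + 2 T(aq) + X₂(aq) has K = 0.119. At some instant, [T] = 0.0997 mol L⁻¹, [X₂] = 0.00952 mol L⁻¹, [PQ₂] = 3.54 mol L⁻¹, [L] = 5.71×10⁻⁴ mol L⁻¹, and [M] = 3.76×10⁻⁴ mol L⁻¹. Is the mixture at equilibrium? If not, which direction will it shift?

(M₂Z₃ is a pure liquid — omitted from Q.)
Q = [L]·[T]²·[X₂] / ([PQ₂]³·[M]²) = (5.71×10⁻⁴)·(0.0997)²·(0.00952) / ((3.54)³·(3.76×10⁻⁴)²) = 0.00862
Q = 0.00862 < K = 0.119: net forward reaction.

no; Q < K, reaction proceeds forward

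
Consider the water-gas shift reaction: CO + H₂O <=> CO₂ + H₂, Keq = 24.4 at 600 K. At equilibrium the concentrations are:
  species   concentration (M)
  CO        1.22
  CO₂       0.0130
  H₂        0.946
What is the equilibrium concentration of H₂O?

At equilibrium, Keq = [CO₂]·[H₂] / ([CO]·[H₂O]) = 24.4.
(0.0130)·(0.946) / ((1.22)·([H₂O])) = 24.4
[H₂O] = 4.13×10⁻⁴ M

[H₂O] = 4.13×10⁻⁴ M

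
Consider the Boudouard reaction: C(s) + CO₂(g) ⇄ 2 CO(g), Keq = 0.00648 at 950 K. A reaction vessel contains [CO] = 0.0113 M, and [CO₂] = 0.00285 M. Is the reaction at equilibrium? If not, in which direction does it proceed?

(C is a pure solid — omitted from Q.)
Q = [CO]² / [CO₂] = (0.0113)² / (0.00285) = 0.0448
Q = 0.0448 > Keq = 0.00648, so the reverse reaction proceeds.

in the reverse direction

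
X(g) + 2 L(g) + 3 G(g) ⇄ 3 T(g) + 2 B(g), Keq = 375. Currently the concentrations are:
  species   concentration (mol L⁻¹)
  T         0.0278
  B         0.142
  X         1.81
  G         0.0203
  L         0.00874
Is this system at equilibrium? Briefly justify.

Q = [T]³·[B]² / ([X]·[L]²·[G]³) = (0.0278)³·(0.142)² / ((1.81)·(0.00874)²·(0.0203)³) = 375
Q = 375 = Keq; the system is at equilibrium.

yes, at equilibrium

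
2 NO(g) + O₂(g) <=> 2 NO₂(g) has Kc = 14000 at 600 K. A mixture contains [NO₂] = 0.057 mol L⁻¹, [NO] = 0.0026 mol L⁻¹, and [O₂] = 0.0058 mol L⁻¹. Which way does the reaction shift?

Qc = [NO₂]² / ([NO]²·[O₂]) = (0.057)² / ((0.0026)²·(0.0058)) = 83000
Qc = 83000 > Kc = 14000, so the reverse reaction proceeds.

toward reactants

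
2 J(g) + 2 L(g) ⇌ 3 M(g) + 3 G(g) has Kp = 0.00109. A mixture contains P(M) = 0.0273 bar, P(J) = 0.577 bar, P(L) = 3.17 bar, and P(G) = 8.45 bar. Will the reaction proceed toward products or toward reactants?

Qp = P(M)³·P(G)³ / (P(J)²·P(L)²) = (0.0273)³·(8.45)³ / ((0.577)²·(3.17)²) = 0.00367
Qp = 0.00367 > Kp = 0.00109, so the reverse reaction proceeds.

toward reactants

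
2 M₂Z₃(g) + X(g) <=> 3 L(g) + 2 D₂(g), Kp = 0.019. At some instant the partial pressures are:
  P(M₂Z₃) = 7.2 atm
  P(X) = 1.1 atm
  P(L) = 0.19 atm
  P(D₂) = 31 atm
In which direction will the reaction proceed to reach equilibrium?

Qp = P(L)³·P(D₂)² / (P(M₂Z₃)²·P(X)) = (0.19)³·(31)² / ((7.2)²·(1.1)) = 0.12
Qp = 0.12 > Kp = 0.019, so the reverse reaction proceeds.

toward reactants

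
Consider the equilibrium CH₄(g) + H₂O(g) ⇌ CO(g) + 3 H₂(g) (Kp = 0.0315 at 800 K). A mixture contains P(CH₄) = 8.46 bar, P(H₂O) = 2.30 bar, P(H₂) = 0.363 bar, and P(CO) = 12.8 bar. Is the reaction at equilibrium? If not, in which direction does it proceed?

Qp = P(CO)·P(H₂)³ / (P(CH₄)·P(H₂O)) = (12.8)·(0.363)³ / ((8.46)·(2.30)) = 0.0315
Qp = 0.0315 = Kp, so the system is already at equilibrium.

no net change (already at equilibrium)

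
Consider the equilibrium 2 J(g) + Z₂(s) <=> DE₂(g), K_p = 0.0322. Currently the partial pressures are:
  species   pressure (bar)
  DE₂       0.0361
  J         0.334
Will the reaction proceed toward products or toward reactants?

reverse (toward reactants)

(Z₂ is a pure solid — omitted from Q_p.)
Q_p = P(DE₂) / P(J)² = (0.0361) / (0.334)² = 0.324
Q_p = 0.324 > K_p = 0.0322, so the reverse reaction proceeds.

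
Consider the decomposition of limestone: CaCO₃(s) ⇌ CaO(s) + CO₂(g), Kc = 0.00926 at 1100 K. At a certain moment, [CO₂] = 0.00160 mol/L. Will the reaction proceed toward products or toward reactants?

toward products

(CaCO₃, CaO are pure solids — omitted from Qc.)
Qc = [CO₂] = 0.00160
Qc = 0.00160 < Kc = 0.00926, so the forward reaction proceeds.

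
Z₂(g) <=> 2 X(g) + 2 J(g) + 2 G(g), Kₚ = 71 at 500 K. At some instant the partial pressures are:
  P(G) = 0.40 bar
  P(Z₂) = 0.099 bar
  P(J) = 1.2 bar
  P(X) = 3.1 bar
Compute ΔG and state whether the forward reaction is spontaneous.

ΔG = -4.80 kJ/mol; the forward reaction is spontaneous

Qₚ = P(X)²·P(J)²·P(G)² / P(Z₂) = (3.1)²·(1.2)²·(0.40)² / (0.099) = 22.4
ΔG = RT ln(Qₚ/Kₚ) = (8.314 J mol⁻¹ K⁻¹)(500 K) × ln(22.4/71)
   = (4.157 kJ/mol)(-1.154) = -4.80 kJ/mol
ΔG < 0, so the forward reaction is spontaneous (proceeds forward).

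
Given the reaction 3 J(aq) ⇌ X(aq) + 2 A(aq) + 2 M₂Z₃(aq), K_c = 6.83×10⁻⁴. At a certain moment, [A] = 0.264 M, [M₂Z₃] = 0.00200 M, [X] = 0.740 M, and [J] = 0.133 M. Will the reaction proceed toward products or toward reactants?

to the right

Q_c = [X]·[A]²·[M₂Z₃]² / [J]³ = (0.740)·(0.264)²·(0.00200)² / (0.133)³ = 8.77×10⁻⁵
Q_c = 8.77×10⁻⁵ < K_c = 6.83×10⁻⁴, so the forward reaction proceeds.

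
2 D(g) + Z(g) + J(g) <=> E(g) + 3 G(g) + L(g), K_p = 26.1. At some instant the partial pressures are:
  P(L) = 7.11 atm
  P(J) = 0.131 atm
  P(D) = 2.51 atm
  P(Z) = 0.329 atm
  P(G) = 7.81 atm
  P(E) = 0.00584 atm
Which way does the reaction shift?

toward reactants

Q_p = P(E)·P(G)³·P(L) / (P(D)²·P(Z)·P(J)) = (0.00584)·(7.81)³·(7.11) / ((2.51)²·(0.329)·(0.131)) = 72.8
Q_p = 72.8 > K_p = 26.1, so the reverse reaction proceeds.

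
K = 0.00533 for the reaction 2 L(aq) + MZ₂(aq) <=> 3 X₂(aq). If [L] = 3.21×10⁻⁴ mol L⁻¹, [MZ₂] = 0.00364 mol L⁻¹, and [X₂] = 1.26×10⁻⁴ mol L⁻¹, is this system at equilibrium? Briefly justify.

yes, at equilibrium

Q = [X₂]³ / ([L]²·[MZ₂]) = (1.26×10⁻⁴)³ / ((3.21×10⁻⁴)²·(0.00364)) = 0.00533
Q = 0.00533 = K; the system is at equilibrium.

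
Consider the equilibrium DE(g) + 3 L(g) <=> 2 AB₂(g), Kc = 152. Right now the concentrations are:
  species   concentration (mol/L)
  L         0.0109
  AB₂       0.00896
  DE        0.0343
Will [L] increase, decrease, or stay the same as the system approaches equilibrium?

increase

Qc = [AB₂]² / ([DE]·[L]³) = (0.00896)² / ((0.0343)·(0.0109)³) = 1810
Qc = 1810 > Kc = 152: net reverse reaction.
L is a reactant, so it increases.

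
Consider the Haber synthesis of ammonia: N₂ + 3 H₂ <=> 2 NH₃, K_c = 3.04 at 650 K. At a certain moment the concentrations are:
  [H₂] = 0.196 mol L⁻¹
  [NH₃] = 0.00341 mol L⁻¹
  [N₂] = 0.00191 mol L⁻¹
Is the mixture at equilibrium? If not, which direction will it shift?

no; Q < K, reaction proceeds forward

Q_c = [NH₃]² / ([N₂]·[H₂]³) = (0.00341)² / ((0.00191)·(0.196)³) = 0.809
Q_c = 0.809 < K_c = 3.04: net forward reaction.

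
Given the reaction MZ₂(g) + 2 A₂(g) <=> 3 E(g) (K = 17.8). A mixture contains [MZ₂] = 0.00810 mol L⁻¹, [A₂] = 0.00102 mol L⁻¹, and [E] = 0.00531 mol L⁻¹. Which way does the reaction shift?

Q = [E]³ / ([MZ₂]·[A₂]²) = (0.00531)³ / ((0.00810)·(0.00102)²) = 17.8
Q = 17.8 = K, so the system is already at equilibrium.

at equilibrium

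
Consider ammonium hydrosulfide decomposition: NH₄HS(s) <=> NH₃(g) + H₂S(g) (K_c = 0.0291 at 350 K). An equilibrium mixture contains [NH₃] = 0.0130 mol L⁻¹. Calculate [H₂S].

[H₂S] = 2.24 mol L⁻¹

(NH₄HS is a pure solid — omitted from K_c.)
At equilibrium, K_c = [NH₃]·[H₂S] = 0.0291.
(0.0130)·([H₂S]) = 0.0291
[H₂S] = 2.24 mol L⁻¹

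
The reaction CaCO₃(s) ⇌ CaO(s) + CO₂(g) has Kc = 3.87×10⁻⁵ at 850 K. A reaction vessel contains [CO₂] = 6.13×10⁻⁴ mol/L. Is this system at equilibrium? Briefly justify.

(CaCO₃, CaO are pure solids — omitted from Qc.)
Qc = [CO₂] = 6.13×10⁻⁴
Qc = 6.13×10⁻⁴ > Kc = 3.87×10⁻⁵: net reverse reaction.

no; Q > K, reaction proceeds in reverse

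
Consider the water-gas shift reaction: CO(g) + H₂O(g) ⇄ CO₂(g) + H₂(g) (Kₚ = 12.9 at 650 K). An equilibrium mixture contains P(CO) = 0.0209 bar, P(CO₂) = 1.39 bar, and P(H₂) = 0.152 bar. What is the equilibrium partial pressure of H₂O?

At equilibrium, Kₚ = P(CO₂)·P(H₂) / (P(CO)·P(H₂O)) = 12.9.
(1.39)·(0.152) / ((0.0209)·(P(H₂O))) = 12.9
P(H₂O) = 0.784 bar

P(H₂O) = 0.784 bar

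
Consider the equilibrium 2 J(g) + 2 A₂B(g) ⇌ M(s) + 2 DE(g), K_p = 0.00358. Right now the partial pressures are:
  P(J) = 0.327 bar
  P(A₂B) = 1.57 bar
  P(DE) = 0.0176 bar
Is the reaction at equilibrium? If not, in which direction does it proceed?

(M is a pure solid — omitted from Q_p.)
Q_p = P(DE)² / (P(J)²·P(A₂B)²) = (0.0176)² / ((0.327)²·(1.57)²) = 0.00118
Q_p = 0.00118 < K_p = 0.00358, so the forward reaction proceeds.

toward products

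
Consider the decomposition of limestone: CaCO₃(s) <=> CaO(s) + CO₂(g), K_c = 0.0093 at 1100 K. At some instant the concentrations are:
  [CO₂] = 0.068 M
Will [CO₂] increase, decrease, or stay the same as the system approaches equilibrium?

(CaCO₃, CaO are pure solids — omitted from Q_c.)
Q_c = [CO₂] = 0.068
Q_c = 0.068 > K_c = 0.0093: net reverse reaction.
CO₂ is a product, so it decreases.

decrease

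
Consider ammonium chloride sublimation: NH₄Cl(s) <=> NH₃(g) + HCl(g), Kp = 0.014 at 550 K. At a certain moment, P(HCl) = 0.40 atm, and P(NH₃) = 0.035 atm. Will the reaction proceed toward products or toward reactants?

neither direction; the system is at equilibrium

(NH₄Cl is a pure solid — omitted from Qp.)
Qp = P(NH₃)·P(HCl) = (0.035)·(0.40) = 0.014
Qp = 0.014 = Kp, so the system is already at equilibrium.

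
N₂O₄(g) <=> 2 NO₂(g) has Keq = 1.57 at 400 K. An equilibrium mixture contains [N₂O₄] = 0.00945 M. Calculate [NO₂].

At equilibrium, Keq = [NO₂]² / [N₂O₄] = 1.57.
([NO₂])² / (0.00945) = 1.57
[NO₂]² = 0.0148 ⇒ [NO₂] = 0.122 M

[NO₂] = 0.122 M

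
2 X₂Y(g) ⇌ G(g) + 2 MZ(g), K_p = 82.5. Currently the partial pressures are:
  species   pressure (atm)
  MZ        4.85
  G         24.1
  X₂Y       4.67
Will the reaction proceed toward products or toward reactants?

forward (toward products)

Q_p = P(G)·P(MZ)² / P(X₂Y)² = (24.1)·(4.85)² / (4.67)² = 26.0
Q_p = 26.0 < K_p = 82.5, so the forward reaction proceeds.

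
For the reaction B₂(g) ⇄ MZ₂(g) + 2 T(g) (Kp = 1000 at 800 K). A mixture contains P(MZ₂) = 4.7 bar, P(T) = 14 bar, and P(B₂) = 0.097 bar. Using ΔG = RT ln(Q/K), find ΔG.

ΔG = 15.0 kJ/mol

Qp = P(MZ₂)·P(T)² / P(B₂) = (4.7)·(14)² / (0.097) = 9500
ΔG = RT ln(Qp/Kp) = (8.314 J mol⁻¹ K⁻¹)(800 K) × ln(9500/1000)
   = (6.651 kJ/mol)(2.251) = 15.0 kJ/mol
ΔG > 0, so the forward reaction is non-spontaneous (proceeds in reverse).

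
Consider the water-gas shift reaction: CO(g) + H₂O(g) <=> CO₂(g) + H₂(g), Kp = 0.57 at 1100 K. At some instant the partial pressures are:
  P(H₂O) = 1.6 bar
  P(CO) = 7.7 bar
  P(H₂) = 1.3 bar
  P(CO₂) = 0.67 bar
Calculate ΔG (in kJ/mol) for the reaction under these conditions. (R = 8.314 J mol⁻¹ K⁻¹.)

ΔG = -19.1 kJ/mol

Qp = P(CO₂)·P(H₂) / (P(CO)·P(H₂O)) = (0.67)·(1.3) / ((7.7)·(1.6)) = 0.0707
ΔG = RT ln(Qp/Kp) = (8.314 J mol⁻¹ K⁻¹)(1100 K) × ln(0.0707/0.57)
   = (9.145 kJ/mol)(-2.087) = -19.1 kJ/mol
ΔG < 0, so the forward reaction is spontaneous (proceeds forward).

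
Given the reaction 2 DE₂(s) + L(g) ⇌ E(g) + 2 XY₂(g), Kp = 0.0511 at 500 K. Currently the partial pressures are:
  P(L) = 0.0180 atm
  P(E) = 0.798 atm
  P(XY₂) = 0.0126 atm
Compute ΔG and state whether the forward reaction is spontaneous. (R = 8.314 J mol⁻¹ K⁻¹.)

ΔG = -8.24 kJ/mol; the forward reaction is spontaneous

(DE₂ is a pure solid — omitted from Qp.)
Qp = P(E)·P(XY₂)² / P(L) = (0.798)·(0.0126)² / (0.0180) = 0.00704
ΔG = RT ln(Qp/Kp) = (8.314 J mol⁻¹ K⁻¹)(500 K) × ln(0.00704/0.0511)
   = (4.157 kJ/mol)(-1.982) = -8.24 kJ/mol
ΔG < 0, so the forward reaction is spontaneous (proceeds forward).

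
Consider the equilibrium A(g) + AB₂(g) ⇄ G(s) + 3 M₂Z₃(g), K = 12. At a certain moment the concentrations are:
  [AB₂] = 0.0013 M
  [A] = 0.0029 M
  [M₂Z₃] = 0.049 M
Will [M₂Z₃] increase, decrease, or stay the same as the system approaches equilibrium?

decrease

(G is a pure solid — omitted from Q.)
Q = [M₂Z₃]³ / ([A]·[AB₂]) = (0.049)³ / ((0.0029)·(0.0013)) = 31
Q = 31 > K = 12: net reverse reaction.
M₂Z₃ is a product, so it decreases.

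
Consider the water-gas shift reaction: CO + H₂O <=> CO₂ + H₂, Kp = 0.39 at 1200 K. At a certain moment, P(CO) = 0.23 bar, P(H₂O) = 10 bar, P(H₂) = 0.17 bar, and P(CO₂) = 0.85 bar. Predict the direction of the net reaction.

Qp = P(CO₂)·P(H₂) / (P(CO)·P(H₂O)) = (0.85)·(0.17) / ((0.23)·(10)) = 0.063
Qp = 0.063 < Kp = 0.39, so the forward reaction proceeds.

in the forward direction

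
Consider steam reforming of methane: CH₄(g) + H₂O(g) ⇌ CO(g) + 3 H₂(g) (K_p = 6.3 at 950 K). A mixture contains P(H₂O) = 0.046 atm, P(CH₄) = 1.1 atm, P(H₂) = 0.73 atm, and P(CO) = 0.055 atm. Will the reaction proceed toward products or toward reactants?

in the forward direction

Q_p = P(CO)·P(H₂)³ / (P(CH₄)·P(H₂O)) = (0.055)·(0.73)³ / ((1.1)·(0.046)) = 0.42
Q_p = 0.42 < K_p = 6.3, so the forward reaction proceeds.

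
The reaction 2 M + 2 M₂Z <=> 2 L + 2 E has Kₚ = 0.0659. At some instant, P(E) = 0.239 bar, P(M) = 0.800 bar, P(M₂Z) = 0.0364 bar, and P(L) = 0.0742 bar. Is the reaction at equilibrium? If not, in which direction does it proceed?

reverse (toward reactants)

Qₚ = P(L)²·P(E)² / (P(M)²·P(M₂Z)²) = (0.0742)²·(0.239)² / ((0.800)²·(0.0364)²) = 0.371
Qₚ = 0.371 > Kₚ = 0.0659, so the reverse reaction proceeds.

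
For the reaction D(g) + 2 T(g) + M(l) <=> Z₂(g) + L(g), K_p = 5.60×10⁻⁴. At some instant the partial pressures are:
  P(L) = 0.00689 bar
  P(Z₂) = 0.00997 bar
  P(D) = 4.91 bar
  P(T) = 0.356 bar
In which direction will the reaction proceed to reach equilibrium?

(M is a pure liquid — omitted from Q_p.)
Q_p = P(Z₂)·P(L) / (P(D)·P(T)²) = (0.00997)·(0.00689) / ((4.91)·(0.356)²) = 1.10×10⁻⁴
Q_p = 1.10×10⁻⁴ < K_p = 5.60×10⁻⁴, so the forward reaction proceeds.

to the right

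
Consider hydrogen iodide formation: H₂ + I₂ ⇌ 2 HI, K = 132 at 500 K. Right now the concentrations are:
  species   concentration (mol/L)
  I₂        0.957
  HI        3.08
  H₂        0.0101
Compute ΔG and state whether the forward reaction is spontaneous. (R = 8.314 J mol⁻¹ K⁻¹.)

Q = [HI]² / ([H₂]·[I₂]) = (3.08)² / ((0.0101)·(0.957)) = 981
ΔG = RT ln(Q/K) = (8.314 J mol⁻¹ K⁻¹)(500 K) × ln(981/132)
   = (4.157 kJ/mol)(2.006) = 8.34 kJ/mol
ΔG > 0, so the forward reaction is non-spontaneous (proceeds in reverse).

ΔG = 8.34 kJ/mol; the forward reaction is non-spontaneous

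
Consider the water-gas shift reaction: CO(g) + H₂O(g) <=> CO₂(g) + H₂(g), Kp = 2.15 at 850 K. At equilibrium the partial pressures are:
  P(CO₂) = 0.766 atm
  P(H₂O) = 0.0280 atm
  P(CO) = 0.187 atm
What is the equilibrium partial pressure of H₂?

P(H₂) = 0.0147 atm

At equilibrium, Kp = P(CO₂)·P(H₂) / (P(CO)·P(H₂O)) = 2.15.
(0.766)·(P(H₂)) / ((0.187)·(0.0280)) = 2.15
P(H₂) = 0.0147 atm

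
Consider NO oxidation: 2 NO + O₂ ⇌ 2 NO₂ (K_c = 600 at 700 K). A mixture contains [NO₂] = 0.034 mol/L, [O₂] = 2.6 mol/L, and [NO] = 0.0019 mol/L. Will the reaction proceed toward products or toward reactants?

Q_c = [NO₂]² / ([NO]²·[O₂]) = (0.034)² / ((0.0019)²·(2.6)) = 120
Q_c = 120 < K_c = 600, so the forward reaction proceeds.

to the right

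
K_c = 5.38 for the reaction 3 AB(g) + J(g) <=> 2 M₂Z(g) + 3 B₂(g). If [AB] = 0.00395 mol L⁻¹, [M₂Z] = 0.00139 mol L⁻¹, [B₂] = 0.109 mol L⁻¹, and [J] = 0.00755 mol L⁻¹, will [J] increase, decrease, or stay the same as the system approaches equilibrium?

stay the same

Q_c = [M₂Z]²·[B₂]³ / ([AB]³·[J]) = (0.00139)²·(0.109)³ / ((0.00395)³·(0.00755)) = 5.38
Q_c = 5.38 = K_c; the system is at equilibrium.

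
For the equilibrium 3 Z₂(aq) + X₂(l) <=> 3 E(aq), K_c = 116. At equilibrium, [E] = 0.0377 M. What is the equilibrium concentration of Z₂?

[Z₂] = 0.00773 M

(X₂ is a pure liquid — omitted from K_c.)
At equilibrium, K_c = [E]³ / [Z₂]³ = 116.
(0.0377)³ / ([Z₂])³ = 116
[Z₂]³ = 4.62e-7 ⇒ [Z₂] = 0.00773 M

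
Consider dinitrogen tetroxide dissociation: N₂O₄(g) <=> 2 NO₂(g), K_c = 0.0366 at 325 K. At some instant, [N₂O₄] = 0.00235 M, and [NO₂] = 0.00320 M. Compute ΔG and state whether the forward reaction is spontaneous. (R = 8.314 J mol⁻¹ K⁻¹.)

Q_c = [NO₂]² / [N₂O₄] = (0.00320)² / (0.00235) = 0.00436
ΔG = RT ln(Q_c/K_c) = (8.314 J mol⁻¹ K⁻¹)(325 K) × ln(0.00436/0.0366)
   = (2.702 kJ/mol)(-2.128) = -5.75 kJ/mol
ΔG < 0, so the forward reaction is spontaneous (proceeds forward).

ΔG = -5.75 kJ/mol; the forward reaction is spontaneous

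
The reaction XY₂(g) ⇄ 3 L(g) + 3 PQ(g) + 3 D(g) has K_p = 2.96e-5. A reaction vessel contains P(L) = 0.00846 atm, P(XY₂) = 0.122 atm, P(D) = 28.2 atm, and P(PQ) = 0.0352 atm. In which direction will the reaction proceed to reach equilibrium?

Q_p = P(L)³·P(PQ)³·P(D)³ / P(XY₂) = (0.00846)³·(0.0352)³·(28.2)³ / (0.122) = 4.85e-6
Q_p = 4.85e-6 < K_p = 2.96e-5, so the forward reaction proceeds.

toward products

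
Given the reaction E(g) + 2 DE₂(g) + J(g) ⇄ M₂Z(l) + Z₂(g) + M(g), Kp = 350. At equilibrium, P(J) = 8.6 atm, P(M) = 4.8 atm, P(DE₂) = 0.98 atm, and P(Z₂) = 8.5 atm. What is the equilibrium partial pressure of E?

P(E) = 0.014 atm

(M₂Z is a pure liquid — omitted from Kp.)
At equilibrium, Kp = P(Z₂)·P(M) / (P(E)·P(DE₂)²·P(J)) = 350.
(8.5)·(4.8) / ((P(E))·(0.98)²·(8.6)) = 350
P(E) = 0.0141 = 0.014 atm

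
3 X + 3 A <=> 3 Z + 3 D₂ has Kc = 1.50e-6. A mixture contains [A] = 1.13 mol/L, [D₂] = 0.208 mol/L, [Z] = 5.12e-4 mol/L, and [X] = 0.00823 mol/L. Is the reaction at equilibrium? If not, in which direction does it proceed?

Qc = [Z]³·[D₂]³ / ([X]³·[A]³) = (5.12e-4)³·(0.208)³ / ((0.00823)³·(1.13)³) = 1.50e-6
Qc = 1.50e-6 = Kc, so the system is already at equilibrium.

at equilibrium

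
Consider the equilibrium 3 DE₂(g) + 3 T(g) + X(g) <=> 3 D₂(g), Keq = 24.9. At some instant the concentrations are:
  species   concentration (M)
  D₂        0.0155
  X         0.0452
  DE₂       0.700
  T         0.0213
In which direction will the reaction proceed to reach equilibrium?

at equilibrium

Q = [D₂]³ / ([DE₂]³·[T]³·[X]) = (0.0155)³ / ((0.700)³·(0.0213)³·(0.0452)) = 24.9
Q = 24.9 = Keq, so the system is already at equilibrium.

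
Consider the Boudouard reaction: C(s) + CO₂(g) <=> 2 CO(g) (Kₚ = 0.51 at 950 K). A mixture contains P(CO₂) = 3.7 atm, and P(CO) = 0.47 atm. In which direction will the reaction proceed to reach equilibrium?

(C is a pure solid — omitted from Qₚ.)
Qₚ = P(CO)² / P(CO₂) = (0.47)² / (3.7) = 0.060
Qₚ = 0.060 < Kₚ = 0.51, so the forward reaction proceeds.

in the forward direction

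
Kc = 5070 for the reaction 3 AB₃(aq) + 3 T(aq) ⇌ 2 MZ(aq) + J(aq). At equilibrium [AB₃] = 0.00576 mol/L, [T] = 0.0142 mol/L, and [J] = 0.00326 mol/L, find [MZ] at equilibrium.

At equilibrium, Kc = [MZ]²·[J] / ([AB₃]³·[T]³) = 5070.
([MZ])²·(0.00326) / ((0.00576)³·(0.0142)³) = 5070
[MZ]² = 8.51×10⁻⁷ ⇒ [MZ] = 9.22×10⁻⁴ mol/L

[MZ] = 9.22×10⁻⁴ mol/L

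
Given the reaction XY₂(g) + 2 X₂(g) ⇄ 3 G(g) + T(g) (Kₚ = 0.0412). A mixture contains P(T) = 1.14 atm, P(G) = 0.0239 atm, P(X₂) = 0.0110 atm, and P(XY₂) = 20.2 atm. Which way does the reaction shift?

to the right

Qₚ = P(G)³·P(T) / (P(XY₂)·P(X₂)²) = (0.0239)³·(1.14) / ((20.2)·(0.0110)²) = 0.00637
Qₚ = 0.00637 < Kₚ = 0.0412, so the forward reaction proceeds.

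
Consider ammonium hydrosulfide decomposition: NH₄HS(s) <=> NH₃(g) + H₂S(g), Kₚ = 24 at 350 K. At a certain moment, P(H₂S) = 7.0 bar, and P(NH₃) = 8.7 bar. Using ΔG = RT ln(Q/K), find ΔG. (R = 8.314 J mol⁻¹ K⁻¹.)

(NH₄HS is a pure solid — omitted from Qₚ.)
Qₚ = P(NH₃)·P(H₂S) = (8.7)·(7.0) = 60.9
ΔG = RT ln(Qₚ/Kₚ) = (8.314 J mol⁻¹ K⁻¹)(350 K) × ln(60.9/24)
   = (2.910 kJ/mol)(0.9312) = 2.71 kJ/mol
ΔG > 0, so the forward reaction is non-spontaneous (proceeds in reverse).

ΔG = 2.71 kJ/mol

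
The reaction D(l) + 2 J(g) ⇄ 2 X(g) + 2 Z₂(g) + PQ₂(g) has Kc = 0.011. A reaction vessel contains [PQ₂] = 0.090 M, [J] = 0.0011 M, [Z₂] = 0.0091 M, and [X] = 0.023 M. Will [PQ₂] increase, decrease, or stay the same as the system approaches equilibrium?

(D is a pure liquid — omitted from Qc.)
Qc = [X]²·[Z₂]²·[PQ₂] / [J]² = (0.023)²·(0.0091)²·(0.090) / (0.0011)² = 0.0033
Qc = 0.0033 < Kc = 0.011: net forward reaction.
PQ₂ is a product, so it increases.

increase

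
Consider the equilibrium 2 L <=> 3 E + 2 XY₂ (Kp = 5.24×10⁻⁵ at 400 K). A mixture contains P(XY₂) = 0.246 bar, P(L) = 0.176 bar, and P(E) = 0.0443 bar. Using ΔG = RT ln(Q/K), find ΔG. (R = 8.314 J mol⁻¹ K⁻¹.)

Qp = P(E)³·P(XY₂)² / P(L)² = (0.0443)³·(0.246)² / (0.176)² = 1.70×10⁻⁴
ΔG = RT ln(Qp/Kp) = (8.314 J mol⁻¹ K⁻¹)(400 K) × ln(1.70×10⁻⁴/5.24×10⁻⁵)
   = (3.326 kJ/mol)(1.177) = 3.91 kJ/mol
ΔG > 0, so the forward reaction is non-spontaneous (proceeds in reverse).

ΔG = 3.91 kJ/mol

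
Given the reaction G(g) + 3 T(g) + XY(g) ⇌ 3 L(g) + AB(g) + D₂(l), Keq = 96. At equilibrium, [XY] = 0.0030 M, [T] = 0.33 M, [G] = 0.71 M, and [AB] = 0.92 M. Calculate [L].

(D₂ is a pure liquid — omitted from Keq.)
At equilibrium, Keq = [L]³·[AB] / ([G]·[T]³·[XY]) = 96.
([L])³·(0.92) / ((0.71)·(0.33)³·(0.0030)) = 96
[L]³ = 0.00799 ⇒ [L] = 0.20 M

[L] = 0.20 M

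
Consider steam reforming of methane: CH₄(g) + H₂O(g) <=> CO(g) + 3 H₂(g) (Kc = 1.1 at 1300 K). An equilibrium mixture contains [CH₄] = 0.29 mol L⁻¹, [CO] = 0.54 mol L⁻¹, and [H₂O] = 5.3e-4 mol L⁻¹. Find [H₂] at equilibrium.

[H₂] = 0.068 mol L⁻¹

At equilibrium, Kc = [CO]·[H₂]³ / ([CH₄]·[H₂O]) = 1.1.
(0.54)·([H₂])³ / ((0.29)·(5.3e-4)) = 1.1
[H₂]³ = 3.13e-4 ⇒ [H₂] = 0.068 mol L⁻¹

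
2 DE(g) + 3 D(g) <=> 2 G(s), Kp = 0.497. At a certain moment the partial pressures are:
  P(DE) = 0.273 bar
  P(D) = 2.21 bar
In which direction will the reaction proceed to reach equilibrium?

(G is a pure solid — omitted from Qp.)
Qp = 1 / (P(DE)²·P(D)³) = 1 / ((0.273)²·(2.21)³) = 1.24
Qp = 1.24 > Kp = 0.497, so the reverse reaction proceeds.

in the reverse direction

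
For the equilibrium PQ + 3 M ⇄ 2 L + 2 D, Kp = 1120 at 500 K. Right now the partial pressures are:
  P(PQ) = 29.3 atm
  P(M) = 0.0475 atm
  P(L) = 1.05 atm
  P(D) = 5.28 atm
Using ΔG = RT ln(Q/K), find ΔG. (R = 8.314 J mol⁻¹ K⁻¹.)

Qp = P(L)²·P(D)² / (P(PQ)·P(M)³) = (1.05)²·(5.28)² / ((29.3)·(0.0475)³) = 9790
ΔG = RT ln(Qp/Kp) = (8.314 J mol⁻¹ K⁻¹)(500 K) × ln(9790/1120)
   = (4.157 kJ/mol)(2.168) = 9.01 kJ/mol
ΔG > 0, so the forward reaction is non-spontaneous (proceeds in reverse).

ΔG = 9.01 kJ/mol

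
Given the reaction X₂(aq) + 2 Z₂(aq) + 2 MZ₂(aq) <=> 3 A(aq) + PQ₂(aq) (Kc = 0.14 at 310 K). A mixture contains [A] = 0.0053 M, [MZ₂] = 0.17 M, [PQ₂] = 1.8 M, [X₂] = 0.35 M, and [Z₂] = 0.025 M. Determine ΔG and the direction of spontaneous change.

Qc = [A]³·[PQ₂] / ([X₂]·[Z₂]²·[MZ₂]²) = (0.0053)³·(1.8) / ((0.35)·(0.025)²·(0.17)²) = 0.0424
ΔG = RT ln(Qc/Kc) = (8.314 J mol⁻¹ K⁻¹)(310 K) × ln(0.0424/0.14)
   = (2.577 kJ/mol)(-1.194) = -3.08 kJ/mol
ΔG < 0, so the forward reaction is spontaneous (proceeds forward).

ΔG = -3.08 kJ/mol; the forward reaction is spontaneous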